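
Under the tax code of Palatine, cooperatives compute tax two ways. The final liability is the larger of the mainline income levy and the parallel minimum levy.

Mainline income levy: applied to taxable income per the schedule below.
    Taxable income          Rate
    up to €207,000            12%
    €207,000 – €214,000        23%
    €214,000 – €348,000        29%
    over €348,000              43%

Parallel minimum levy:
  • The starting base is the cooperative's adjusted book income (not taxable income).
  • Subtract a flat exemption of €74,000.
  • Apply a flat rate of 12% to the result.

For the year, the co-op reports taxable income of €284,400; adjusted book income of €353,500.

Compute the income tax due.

Parallel minimum levy:
  Base (adjusted book income): €353,500
  Less exemption €74,000 → base €279,500
  €279,500 × 12% = €33,540

Mainline income levy:
  €207,000 × 12% = €24,840
  €7,000 × 23% = €1,610
  €70,400 × 29% = €20,416
  → €46,866

€46,866 > €33,540, so the mainline income levy governs.

€46,866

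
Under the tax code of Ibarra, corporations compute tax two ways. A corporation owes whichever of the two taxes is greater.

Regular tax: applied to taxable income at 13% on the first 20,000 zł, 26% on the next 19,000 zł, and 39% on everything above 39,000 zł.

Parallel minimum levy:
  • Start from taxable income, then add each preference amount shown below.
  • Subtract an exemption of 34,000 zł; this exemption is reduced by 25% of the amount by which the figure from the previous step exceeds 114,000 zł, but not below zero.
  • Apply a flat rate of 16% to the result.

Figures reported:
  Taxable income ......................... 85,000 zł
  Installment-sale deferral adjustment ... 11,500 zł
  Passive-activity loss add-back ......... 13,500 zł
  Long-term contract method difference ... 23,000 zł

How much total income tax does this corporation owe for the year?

Parallel minimum levy:
  Adjusted income: 85,000 zł + 11,500 zł + 13,500 zł + 23,000 zł = 133,000 zł
  Exemption: 34,000 zł − 25% × (133,000 zł − 114,000 zł) = 34,000 zł − 4,750 zł = 29,250 zł
  Base: 133,000 zł − 29,250 zł = 103,750 zł
  103,750 zł × 16% = 16,600 zł

Regular tax:
  20,000 zł × 13% = 2,600 zł
  19,000 zł × 26% = 4,940 zł
  46,000 zł × 39% = 17,940 zł
  → 25,480 zł

25,480 zł > 16,600 zł, so the regular tax governs.

25,480 zł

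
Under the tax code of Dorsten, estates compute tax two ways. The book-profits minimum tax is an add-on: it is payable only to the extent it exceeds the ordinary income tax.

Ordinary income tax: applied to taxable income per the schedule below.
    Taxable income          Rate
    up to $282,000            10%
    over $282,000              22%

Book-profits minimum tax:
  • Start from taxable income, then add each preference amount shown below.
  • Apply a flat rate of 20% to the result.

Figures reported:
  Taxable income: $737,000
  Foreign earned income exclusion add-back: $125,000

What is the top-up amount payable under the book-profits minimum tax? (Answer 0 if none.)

$44,100

Book-profits minimum tax:
  Adjusted income: $737,000 + $125,000 = $862,000
  $862,000 × 20% = $172,400

Ordinary income tax:
  $282,000 × 10% = $28,200
  $455,000 × 22% = $100,100
  → $128,300

Excess of book-profits minimum tax over ordinary income tax: $172,400 − $128,300 = $44,100.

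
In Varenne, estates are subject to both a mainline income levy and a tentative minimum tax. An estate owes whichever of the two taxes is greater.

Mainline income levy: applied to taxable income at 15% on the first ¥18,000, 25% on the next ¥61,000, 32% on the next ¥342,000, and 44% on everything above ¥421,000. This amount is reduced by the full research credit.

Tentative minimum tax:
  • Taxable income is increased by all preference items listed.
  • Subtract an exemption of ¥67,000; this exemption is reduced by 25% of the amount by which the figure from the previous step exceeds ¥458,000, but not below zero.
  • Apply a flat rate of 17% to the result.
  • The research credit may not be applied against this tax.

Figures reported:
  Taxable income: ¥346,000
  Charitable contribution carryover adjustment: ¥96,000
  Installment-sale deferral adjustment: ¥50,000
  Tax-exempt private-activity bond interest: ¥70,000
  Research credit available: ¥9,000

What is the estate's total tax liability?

¥94,390

Mainline income levy:
  ¥18,000 × 15% = ¥2,700
  ¥61,000 × 25% = ¥15,250
  ¥267,000 × 32% = ¥85,440
  → ¥103,390
  Less research credit ¥9,000 → ¥94,390

Tentative minimum tax:
  Adjusted income: ¥346,000 + ¥96,000 + ¥50,000 + ¥70,000 = ¥562,000
  Exemption: ¥67,000 − 25% × (¥562,000 − ¥458,000) = ¥67,000 − ¥26,000 = ¥41,000
  Base: ¥562,000 − ¥41,000 = ¥521,000
  ¥521,000 × 17% = ¥88,570

¥94,390 > ¥88,570, so the mainline income levy governs.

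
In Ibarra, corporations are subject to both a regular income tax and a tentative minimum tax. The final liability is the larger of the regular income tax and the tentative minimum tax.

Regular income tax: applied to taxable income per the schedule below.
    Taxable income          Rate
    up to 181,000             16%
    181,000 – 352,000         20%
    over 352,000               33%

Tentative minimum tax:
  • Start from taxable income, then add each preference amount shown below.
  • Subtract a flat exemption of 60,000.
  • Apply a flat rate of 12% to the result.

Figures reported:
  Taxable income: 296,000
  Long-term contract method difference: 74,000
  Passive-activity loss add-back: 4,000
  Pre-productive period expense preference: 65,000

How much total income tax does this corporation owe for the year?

51,960

Regular income tax:
  181,000 × 16% = 28,960
  115,000 × 20% = 23,000
  → 51,960

Tentative minimum tax:
  Adjusted income: 296,000 + 74,000 + 4,000 + 65,000 = 439,000
  Less exemption 60,000 → base 379,000
  379,000 × 12% = 45,480

51,960 > 45,480, so the regular income tax governs.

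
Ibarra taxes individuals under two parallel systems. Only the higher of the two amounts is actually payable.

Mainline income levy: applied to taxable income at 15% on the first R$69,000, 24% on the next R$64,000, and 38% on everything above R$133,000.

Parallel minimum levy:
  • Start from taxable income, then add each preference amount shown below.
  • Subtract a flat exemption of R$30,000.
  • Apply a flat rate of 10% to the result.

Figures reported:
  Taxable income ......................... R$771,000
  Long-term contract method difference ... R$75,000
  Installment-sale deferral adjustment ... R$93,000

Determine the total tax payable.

Mainline income levy:
  R$69,000 × 15% = R$10,350
  R$64,000 × 24% = R$15,360
  R$638,000 × 38% = R$242,440
  → R$268,150

Parallel minimum levy:
  Adjusted income: R$771,000 + R$75,000 + R$93,000 = R$939,000
  Less exemption R$30,000 → base R$909,000
  R$909,000 × 10% = R$90,900

R$268,150 > R$90,900, so the mainline income levy governs.

R$268,150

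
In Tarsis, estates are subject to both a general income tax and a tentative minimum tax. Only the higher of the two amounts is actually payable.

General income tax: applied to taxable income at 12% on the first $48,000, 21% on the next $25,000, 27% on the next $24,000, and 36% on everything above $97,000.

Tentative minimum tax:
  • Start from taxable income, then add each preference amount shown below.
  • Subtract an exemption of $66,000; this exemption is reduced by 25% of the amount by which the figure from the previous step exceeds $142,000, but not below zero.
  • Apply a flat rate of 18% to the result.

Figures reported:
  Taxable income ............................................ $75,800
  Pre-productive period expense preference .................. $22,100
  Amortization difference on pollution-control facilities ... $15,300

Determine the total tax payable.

General income tax:
  $48,000 × 12% = $5,760
  $25,000 × 21% = $5,250
  $2,800 × 27% = $756
  → $11,766

Tentative minimum tax:
  Adjusted income: $75,800 + $22,100 + $15,300 = $113,200
  Exemption: $113,200 ≤ $142,000, so full $66,000 applies
  Base: $113,200 − $66,000 = $47,200
  $47,200 × 18% = $8,496

$11,766 > $8,496, so the general income tax governs.

$11,766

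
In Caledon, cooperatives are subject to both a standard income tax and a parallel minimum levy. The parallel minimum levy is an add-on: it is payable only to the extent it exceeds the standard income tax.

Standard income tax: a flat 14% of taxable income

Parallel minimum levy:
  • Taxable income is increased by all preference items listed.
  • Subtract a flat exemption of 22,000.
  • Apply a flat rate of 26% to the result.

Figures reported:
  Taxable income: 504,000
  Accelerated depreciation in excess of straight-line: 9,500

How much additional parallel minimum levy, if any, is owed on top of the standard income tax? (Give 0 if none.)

57,230

Standard income tax:
  504,000 × 14% = 70,560

Parallel minimum levy:
  Adjusted income: 504,000 + 9,500 = 513,500
  Less exemption 22,000 → base 491,500
  491,500 × 26% = 127,790

Excess of parallel minimum levy over standard income tax: 127,790 − 70,560 = 57,230.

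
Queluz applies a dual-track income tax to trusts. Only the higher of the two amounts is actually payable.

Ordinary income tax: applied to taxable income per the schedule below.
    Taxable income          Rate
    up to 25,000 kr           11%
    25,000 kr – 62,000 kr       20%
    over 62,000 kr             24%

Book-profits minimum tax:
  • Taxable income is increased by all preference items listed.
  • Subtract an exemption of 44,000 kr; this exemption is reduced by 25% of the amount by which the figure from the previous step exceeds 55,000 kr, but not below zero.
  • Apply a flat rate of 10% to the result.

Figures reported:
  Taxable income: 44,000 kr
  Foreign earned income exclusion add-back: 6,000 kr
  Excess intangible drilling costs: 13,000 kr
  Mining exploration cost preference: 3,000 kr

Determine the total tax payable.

Book-profits minimum tax:
  Adjusted income: 44,000 kr + 6,000 kr + 13,000 kr + 3,000 kr = 66,000 kr
  Exemption: 44,000 kr − 25% × (66,000 kr − 55,000 kr) = 44,000 kr − 2,750 kr = 41,250 kr
  Base: 66,000 kr − 41,250 kr = 24,750 kr
  24,750 kr × 10% = 2,475 kr

Ordinary income tax:
  25,000 kr × 11% = 2,750 kr
  19,000 kr × 20% = 3,800 kr
  → 6,550 kr

6,550 kr > 2,475 kr, so the ordinary income tax governs.

6,550 kr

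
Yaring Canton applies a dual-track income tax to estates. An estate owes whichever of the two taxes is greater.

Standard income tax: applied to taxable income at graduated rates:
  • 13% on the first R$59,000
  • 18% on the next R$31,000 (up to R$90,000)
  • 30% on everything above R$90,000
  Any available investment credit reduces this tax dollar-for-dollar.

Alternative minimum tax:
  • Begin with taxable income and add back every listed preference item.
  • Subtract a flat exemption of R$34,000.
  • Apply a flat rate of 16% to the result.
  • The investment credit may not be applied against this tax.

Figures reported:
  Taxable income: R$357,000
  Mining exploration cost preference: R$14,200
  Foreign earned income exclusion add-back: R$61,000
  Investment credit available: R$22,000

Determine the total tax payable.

R$71,350

Alternative minimum tax:
  Adjusted income: R$357,000 + R$14,200 + R$61,000 = R$432,200
  Less exemption R$34,000 → base R$398,200
  R$398,200 × 16% = R$63,712

Standard income tax:
  R$59,000 × 13% = R$7,670
  R$31,000 × 18% = R$5,580
  R$267,000 × 30% = R$80,100
  → R$93,350
  Less investment credit R$22,000 → R$71,350

R$71,350 > R$63,712, so the standard income tax governs.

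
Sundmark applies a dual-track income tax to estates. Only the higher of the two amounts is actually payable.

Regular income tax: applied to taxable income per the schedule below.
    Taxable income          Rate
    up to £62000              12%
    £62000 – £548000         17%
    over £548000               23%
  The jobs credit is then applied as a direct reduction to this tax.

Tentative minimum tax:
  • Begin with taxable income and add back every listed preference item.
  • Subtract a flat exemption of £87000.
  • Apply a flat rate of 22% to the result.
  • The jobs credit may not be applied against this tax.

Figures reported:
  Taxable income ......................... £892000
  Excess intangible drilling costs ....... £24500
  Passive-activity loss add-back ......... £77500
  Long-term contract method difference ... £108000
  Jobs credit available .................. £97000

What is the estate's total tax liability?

Regular income tax:
  £62000 × 12% = £7440
  £486000 × 17% = £82620
  £344000 × 23% = £79120
  → £169180
  Less jobs credit £97000 → £72180

Tentative minimum tax:
  Adjusted income: £892000 + £24500 + £77500 + £108000 = £1102000
  Less exemption £87000 → base £1015000
  £1015000 × 22% = £223300

£223300 > £72180, so the tentative minimum tax is the binding amount.

£223300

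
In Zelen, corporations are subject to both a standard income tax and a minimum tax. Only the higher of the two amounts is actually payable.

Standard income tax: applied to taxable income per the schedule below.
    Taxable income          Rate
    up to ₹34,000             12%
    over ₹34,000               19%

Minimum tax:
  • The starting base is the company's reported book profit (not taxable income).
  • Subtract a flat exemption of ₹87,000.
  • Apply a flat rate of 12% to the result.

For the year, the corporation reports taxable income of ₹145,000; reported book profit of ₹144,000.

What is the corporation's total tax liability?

₹25,170

Minimum tax:
  Base (reported book profit): ₹144,000
  Less exemption ₹87,000 → base ₹57,000
  ₹57,000 × 12% = ₹6,840

Standard income tax:
  ₹34,000 × 12% = ₹4,080
  ₹111,000 × 19% = ₹21,090
  → ₹25,170

₹25,170 > ₹6,840, so the standard income tax governs.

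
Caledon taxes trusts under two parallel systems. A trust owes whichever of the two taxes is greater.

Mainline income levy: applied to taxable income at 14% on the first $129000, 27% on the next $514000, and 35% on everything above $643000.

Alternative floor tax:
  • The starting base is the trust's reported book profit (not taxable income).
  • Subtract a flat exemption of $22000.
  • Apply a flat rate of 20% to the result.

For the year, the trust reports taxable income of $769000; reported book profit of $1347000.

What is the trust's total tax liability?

Mainline income levy:
  $129000 × 14% = $18060
  $514000 × 27% = $138780
  $126000 × 35% = $44100
  → $200940

Alternative floor tax:
  Base (reported book profit): $1347000
  Less exemption $22000 → base $1325000
  $1325000 × 20% = $265000

$265000 > $200940, so the alternative floor tax is the binding amount.

$265000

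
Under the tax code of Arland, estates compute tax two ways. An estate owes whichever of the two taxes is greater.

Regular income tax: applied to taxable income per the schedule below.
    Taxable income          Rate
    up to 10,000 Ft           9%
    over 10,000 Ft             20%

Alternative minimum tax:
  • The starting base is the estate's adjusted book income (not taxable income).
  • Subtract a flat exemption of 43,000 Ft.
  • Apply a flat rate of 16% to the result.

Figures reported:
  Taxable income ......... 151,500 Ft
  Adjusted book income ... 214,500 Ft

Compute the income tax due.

Alternative minimum tax:
  Base (adjusted book income): 214,500 Ft
  Less exemption 43,000 Ft → base 171,500 Ft
  171,500 Ft × 16% = 27,440 Ft

Regular income tax:
  10,000 Ft × 9% = 900 Ft
  141,500 Ft × 20% = 28,300 Ft
  → 29,200 Ft

29,200 Ft > 27,440 Ft, so the regular income tax governs.

29,200 Ft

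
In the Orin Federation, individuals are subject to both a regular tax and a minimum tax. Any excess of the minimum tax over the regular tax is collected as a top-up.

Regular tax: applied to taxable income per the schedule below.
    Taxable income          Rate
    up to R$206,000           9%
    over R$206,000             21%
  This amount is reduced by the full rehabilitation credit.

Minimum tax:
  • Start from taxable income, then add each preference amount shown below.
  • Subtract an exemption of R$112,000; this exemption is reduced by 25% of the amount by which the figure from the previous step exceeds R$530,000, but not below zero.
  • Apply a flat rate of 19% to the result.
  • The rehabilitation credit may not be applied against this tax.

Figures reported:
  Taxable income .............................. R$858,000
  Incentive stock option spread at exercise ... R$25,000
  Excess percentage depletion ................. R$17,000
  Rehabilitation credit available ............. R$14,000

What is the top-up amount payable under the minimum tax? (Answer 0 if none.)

Regular tax:
  R$206,000 × 9% = R$18,540
  R$652,000 × 21% = R$136,920
  → R$155,460
  Less rehabilitation credit R$14,000 → R$141,460

Minimum tax:
  Adjusted income: R$858,000 + R$25,000 + R$17,000 = R$900,000
  Exemption: R$112,000 − 25% × (R$900,000 − R$530,000) = R$112,000 − R$92,500 = R$19,500
  Base: R$900,000 − R$19,500 = R$880,500
  R$880,500 × 19% = R$167,295

Excess of minimum tax over regular tax: R$167,295 − R$141,460 = R$25,835.

R$25,835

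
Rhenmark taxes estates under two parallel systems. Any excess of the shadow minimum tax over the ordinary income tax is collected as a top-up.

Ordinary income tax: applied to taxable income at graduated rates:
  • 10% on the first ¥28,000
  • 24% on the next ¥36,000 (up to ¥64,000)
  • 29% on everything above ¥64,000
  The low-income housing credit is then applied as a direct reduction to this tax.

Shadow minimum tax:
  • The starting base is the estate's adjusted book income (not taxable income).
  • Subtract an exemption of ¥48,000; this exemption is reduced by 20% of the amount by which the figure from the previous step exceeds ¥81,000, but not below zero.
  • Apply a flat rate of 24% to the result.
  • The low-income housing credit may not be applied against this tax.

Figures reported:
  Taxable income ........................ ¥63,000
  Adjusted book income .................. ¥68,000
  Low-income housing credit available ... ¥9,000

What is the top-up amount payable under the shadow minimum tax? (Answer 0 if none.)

Ordinary income tax:
  ¥28,000 × 10% = ¥2,800
  ¥35,000 × 24% = ¥8,400
  → ¥11,200
  Less low-income housing credit ¥9,000 → ¥2,200

Shadow minimum tax:
  Base (adjusted book income): ¥68,000
  Exemption: ¥68,000 ≤ ¥81,000, so full ¥48,000 applies
  Base: ¥68,000 − ¥48,000 = ¥20,000
  ¥20,000 × 24% = ¥4,800

Excess of shadow minimum tax over ordinary income tax: ¥4,800 − ¥2,200 = ¥2,600.

¥2,600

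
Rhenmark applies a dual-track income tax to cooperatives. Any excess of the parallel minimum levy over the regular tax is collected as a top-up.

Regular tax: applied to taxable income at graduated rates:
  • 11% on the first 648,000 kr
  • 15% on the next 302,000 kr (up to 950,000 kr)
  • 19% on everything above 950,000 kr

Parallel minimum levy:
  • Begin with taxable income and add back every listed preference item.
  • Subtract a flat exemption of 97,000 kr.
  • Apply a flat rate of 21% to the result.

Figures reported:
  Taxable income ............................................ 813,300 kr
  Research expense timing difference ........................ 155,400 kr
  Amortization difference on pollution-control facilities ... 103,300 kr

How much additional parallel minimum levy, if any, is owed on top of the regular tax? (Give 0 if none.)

108,675 kr

Regular tax:
  648,000 kr × 11% = 71,280 kr
  165,300 kr × 15% = 24,795 kr
  → 96,075 kr

Parallel minimum levy:
  Adjusted income: 813,300 kr + 155,400 kr + 103,300 kr = 1,072,000 kr
  Less exemption 97,000 kr → base 975,000 kr
  975,000 kr × 21% = 204,750 kr

Excess of parallel minimum levy over regular tax: 204,750 kr − 96,075 kr = 108,675 kr.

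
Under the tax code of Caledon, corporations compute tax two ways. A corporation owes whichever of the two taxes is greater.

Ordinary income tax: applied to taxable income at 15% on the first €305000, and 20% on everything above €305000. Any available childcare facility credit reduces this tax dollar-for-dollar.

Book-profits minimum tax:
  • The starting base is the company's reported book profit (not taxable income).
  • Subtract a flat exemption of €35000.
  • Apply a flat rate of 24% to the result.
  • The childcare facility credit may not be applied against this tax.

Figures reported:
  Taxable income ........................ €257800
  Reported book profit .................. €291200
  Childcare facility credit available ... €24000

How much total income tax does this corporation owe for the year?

€61488

Ordinary income tax:
  €257800 × 15% = €38670
  Less childcare facility credit €24000 → €14670

Book-profits minimum tax:
  Base (reported book profit): €291200
  Less exemption €35000 → base €256200
  €256200 × 24% = €61488

€61488 > €14670, so the book-profits minimum tax is the binding amount.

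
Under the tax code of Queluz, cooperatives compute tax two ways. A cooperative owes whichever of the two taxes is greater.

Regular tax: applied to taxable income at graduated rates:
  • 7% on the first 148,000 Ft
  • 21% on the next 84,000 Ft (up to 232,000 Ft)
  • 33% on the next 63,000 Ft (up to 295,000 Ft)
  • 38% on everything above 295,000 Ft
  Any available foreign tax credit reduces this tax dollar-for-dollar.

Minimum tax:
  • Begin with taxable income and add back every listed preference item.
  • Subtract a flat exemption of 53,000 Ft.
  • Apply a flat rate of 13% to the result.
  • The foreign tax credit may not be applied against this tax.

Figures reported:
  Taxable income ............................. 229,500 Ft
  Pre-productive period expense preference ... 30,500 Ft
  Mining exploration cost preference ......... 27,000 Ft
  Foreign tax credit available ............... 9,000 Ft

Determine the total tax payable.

30,420 Ft

Regular tax:
  148,000 Ft × 7% = 10,360 Ft
  81,500 Ft × 21% = 17,115 Ft
  → 27,475 Ft
  Less foreign tax credit 9,000 Ft → 18,475 Ft

Minimum tax:
  Adjusted income: 229,500 Ft + 30,500 Ft + 27,000 Ft = 287,000 Ft
  Less exemption 53,000 Ft → base 234,000 Ft
  234,000 Ft × 13% = 30,420 Ft

30,420 Ft > 18,475 Ft, so the minimum tax is the binding amount.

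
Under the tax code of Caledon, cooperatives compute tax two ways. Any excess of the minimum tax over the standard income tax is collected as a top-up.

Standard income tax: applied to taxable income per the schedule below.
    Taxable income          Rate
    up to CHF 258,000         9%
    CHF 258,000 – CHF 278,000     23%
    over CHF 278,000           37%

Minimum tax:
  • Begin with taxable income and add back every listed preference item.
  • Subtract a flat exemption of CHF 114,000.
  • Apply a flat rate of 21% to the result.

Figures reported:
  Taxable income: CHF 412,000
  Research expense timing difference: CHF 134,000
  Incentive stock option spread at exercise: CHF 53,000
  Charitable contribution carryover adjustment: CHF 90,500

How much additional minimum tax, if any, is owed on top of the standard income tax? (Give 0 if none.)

CHF 43,455

Standard income tax:
  CHF 258,000 × 9% = CHF 23,220
  CHF 20,000 × 23% = CHF 4,600
  CHF 134,000 × 37% = CHF 49,580
  → CHF 77,400

Minimum tax:
  Adjusted income: CHF 412,000 + CHF 134,000 + CHF 53,000 + CHF 90,500 = CHF 689,500
  Less exemption CHF 114,000 → base CHF 575,500
  CHF 575,500 × 21% = CHF 120,855

Excess of minimum tax over standard income tax: CHF 120,855 − CHF 77,400 = CHF 43,455.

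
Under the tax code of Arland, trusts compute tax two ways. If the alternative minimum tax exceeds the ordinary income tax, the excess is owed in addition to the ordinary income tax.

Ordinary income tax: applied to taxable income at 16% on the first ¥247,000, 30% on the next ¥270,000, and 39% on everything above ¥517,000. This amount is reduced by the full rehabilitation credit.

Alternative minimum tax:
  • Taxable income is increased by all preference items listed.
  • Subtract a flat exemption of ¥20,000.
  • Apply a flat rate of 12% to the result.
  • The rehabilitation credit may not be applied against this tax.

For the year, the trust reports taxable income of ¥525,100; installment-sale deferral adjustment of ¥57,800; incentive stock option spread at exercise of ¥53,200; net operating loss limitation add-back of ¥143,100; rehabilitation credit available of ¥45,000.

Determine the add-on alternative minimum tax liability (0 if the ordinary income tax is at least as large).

¥12,425

Alternative minimum tax:
  Adjusted income: ¥525,100 + ¥57,800 + ¥53,200 + ¥143,100 = ¥779,200
  Less exemption ¥20,000 → base ¥759,200
  ¥759,200 × 12% = ¥91,104

Ordinary income tax:
  ¥247,000 × 16% = ¥39,520
  ¥270,000 × 30% = ¥81,000
  ¥8,100 × 39% = ¥3,159
  → ¥123,679
  Less rehabilitation credit ¥45,000 → ¥78,679

Excess of alternative minimum tax over ordinary income tax: ¥91,104 − ¥78,679 = ¥12,425.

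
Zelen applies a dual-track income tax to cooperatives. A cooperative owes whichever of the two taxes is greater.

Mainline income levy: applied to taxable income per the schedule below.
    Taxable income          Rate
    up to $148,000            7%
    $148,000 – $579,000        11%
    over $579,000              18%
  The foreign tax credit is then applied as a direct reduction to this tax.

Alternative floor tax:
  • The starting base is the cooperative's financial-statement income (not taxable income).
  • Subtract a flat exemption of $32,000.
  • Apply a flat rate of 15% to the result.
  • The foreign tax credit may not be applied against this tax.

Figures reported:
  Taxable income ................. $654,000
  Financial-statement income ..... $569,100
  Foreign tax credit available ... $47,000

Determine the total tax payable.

$80,565

Alternative floor tax:
  Base (financial-statement income): $569,100
  Less exemption $32,000 → base $537,100
  $537,100 × 15% = $80,565

Mainline income levy:
  $148,000 × 7% = $10,360
  $431,000 × 11% = $47,410
  $75,000 × 18% = $13,500
  → $71,270
  Less foreign tax credit $47,000 → $24,270

$80,565 > $24,270, so the alternative floor tax is the binding amount.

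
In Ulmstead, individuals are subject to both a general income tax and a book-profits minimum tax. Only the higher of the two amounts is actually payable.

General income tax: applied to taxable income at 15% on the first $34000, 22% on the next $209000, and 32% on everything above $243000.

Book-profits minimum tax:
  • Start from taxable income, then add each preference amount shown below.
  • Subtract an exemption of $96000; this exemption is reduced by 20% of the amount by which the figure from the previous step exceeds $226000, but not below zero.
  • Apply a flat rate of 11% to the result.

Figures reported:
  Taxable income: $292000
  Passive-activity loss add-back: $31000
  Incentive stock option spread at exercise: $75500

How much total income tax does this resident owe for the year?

$66760

Book-profits minimum tax:
  Adjusted income: $292000 + $31000 + $75500 = $398500
  Exemption: $96000 − 20% × ($398500 − $226000) = $96000 − $34500 = $61500
  Base: $398500 − $61500 = $337000
  $337000 × 11% = $37070

General income tax:
  $34000 × 15% = $5100
  $209000 × 22% = $45980
  $49000 × 32% = $15680
  → $66760

$66760 > $37070, so the general income tax governs.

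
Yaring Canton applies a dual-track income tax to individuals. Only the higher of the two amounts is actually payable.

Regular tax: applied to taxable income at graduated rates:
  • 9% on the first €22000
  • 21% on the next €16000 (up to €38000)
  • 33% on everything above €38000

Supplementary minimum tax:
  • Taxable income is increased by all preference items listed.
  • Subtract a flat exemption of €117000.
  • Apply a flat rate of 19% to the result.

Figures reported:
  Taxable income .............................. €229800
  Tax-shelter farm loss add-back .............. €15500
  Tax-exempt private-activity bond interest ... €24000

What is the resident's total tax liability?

Regular tax:
  €22000 × 9% = €1980
  €16000 × 21% = €3360
  €191800 × 33% = €63294
  → €68634

Supplementary minimum tax:
  Adjusted income: €229800 + €15500 + €24000 = €269300
  Less exemption €117000 → base €152300
  €152300 × 19% = €28937

€68634 > €28937, so the regular tax governs.

€68634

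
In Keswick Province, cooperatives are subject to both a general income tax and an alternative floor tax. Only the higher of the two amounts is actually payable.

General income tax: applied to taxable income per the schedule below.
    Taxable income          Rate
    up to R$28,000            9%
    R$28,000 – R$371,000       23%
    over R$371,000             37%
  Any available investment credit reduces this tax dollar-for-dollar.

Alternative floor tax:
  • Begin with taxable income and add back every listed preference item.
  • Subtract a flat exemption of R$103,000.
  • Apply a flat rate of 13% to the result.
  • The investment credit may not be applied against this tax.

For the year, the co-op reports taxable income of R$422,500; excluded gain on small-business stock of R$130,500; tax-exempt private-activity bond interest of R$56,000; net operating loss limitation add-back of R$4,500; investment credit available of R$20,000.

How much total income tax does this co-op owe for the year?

R$80,465

Alternative floor tax:
  Adjusted income: R$422,500 + R$130,500 + R$56,000 + R$4,500 = R$613,500
  Less exemption R$103,000 → base R$510,500
  R$510,500 × 13% = R$66,365

General income tax:
  R$28,000 × 9% = R$2,520
  R$343,000 × 23% = R$78,890
  R$51,500 × 37% = R$19,055
  → R$100,465
  Less investment credit R$20,000 → R$80,465

R$80,465 > R$66,365, so the general income tax governs.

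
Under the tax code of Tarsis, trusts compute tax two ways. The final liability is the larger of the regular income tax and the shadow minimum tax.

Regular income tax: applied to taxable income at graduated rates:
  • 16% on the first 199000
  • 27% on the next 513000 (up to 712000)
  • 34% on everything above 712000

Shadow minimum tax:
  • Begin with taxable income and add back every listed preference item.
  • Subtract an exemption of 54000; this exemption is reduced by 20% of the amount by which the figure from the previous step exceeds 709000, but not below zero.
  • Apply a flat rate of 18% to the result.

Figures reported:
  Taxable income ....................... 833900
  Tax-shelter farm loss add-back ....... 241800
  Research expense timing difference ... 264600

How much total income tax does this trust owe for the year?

Regular income tax:
  199000 × 16% = 31840
  513000 × 27% = 138510
  121900 × 34% = 41446
  → 211796

Shadow minimum tax:
  Adjusted income: 833900 + 241800 + 264600 = 1340300
  Exemption: 20% × (1340300 − 709000) = 126260 ≥ 54000, so the exemption is fully phased out
  Base: 1340300 − 0 = 1340300
  1340300 × 18% = 241254

241254 > 211796, so the shadow minimum tax is the binding amount.

241254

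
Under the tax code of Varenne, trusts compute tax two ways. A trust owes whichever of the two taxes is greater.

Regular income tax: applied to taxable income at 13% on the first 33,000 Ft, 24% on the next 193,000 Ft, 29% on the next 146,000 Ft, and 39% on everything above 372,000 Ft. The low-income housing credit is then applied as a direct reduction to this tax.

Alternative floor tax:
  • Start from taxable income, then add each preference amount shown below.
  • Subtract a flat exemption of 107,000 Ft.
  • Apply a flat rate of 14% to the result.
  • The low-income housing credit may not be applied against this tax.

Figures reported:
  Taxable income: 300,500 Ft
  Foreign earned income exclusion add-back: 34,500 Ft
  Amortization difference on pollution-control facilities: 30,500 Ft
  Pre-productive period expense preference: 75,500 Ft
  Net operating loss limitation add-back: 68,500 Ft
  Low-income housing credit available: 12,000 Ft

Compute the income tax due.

Alternative floor tax:
  Adjusted income: 300,500 Ft + 34,500 Ft + 30,500 Ft + 75,500 Ft + 68,500 Ft = 509,500 Ft
  Less exemption 107,000 Ft → base 402,500 Ft
  402,500 Ft × 14% = 56,350 Ft

Regular income tax:
  33,000 Ft × 13% = 4,290 Ft
  193,000 Ft × 24% = 46,320 Ft
  74,500 Ft × 29% = 21,605 Ft
  → 72,215 Ft
  Less low-income housing credit 12,000 Ft → 60,215 Ft

60,215 Ft > 56,350 Ft, so the regular income tax governs.

60,215 Ft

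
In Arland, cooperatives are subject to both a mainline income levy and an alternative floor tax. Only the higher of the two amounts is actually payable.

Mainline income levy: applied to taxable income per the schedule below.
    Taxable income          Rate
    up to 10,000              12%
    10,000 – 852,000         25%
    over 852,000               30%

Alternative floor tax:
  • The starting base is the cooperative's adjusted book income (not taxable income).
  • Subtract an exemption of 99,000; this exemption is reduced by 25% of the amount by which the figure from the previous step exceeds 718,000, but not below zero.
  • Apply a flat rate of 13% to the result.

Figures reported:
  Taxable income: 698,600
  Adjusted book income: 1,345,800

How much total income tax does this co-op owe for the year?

Mainline income levy:
  10,000 × 12% = 1,200
  688,600 × 25% = 172,150
  → 173,350

Alternative floor tax:
  Base (adjusted book income): 1,345,800
  Exemption: 25% × (1,345,800 − 718,000) = 156,950 ≥ 99,000, so the exemption is fully phased out
  Base: 1,345,800 − 0 = 1,345,800
  1,345,800 × 13% = 174,954

174,954 > 173,350, so the alternative floor tax is the binding amount.

174,954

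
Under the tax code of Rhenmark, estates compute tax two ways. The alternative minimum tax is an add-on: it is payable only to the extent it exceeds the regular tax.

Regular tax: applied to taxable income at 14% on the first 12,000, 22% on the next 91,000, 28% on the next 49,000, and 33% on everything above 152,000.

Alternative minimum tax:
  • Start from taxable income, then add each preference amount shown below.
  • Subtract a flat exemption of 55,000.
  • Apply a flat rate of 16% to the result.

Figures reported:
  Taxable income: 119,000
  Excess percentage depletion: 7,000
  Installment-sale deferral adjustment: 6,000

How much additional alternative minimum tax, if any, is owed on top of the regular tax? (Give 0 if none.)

0

Alternative minimum tax:
  Adjusted income: 119,000 + 7,000 + 6,000 = 132,000
  Less exemption 55,000 → base 77,000
  77,000 × 16% = 12,320

Regular tax:
  12,000 × 14% = 1,680
  91,000 × 22% = 20,020
  16,000 × 28% = 4,480
  → 26,180

12,320 ≤ 26,180, so no add-on is due.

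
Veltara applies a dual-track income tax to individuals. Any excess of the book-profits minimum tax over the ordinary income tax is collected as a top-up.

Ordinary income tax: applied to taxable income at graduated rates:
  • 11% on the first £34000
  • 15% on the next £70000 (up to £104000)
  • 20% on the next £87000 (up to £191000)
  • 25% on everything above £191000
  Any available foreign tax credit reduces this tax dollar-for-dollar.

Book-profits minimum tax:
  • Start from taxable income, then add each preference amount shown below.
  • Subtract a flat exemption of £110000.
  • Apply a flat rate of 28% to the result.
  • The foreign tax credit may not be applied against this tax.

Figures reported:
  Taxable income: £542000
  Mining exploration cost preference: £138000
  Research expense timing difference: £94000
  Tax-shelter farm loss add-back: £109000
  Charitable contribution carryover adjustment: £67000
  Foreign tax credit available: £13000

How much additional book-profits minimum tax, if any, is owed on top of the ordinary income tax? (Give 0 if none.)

Ordinary income tax:
  £34000 × 11% = £3740
  £70000 × 15% = £10500
  £87000 × 20% = £17400
  £351000 × 25% = £87750
  → £119390
  Less foreign tax credit £13000 → £106390

Book-profits minimum tax:
  Adjusted income: £542000 + £138000 + £94000 + £109000 + £67000 = £950000
  Less exemption £110000 → base £840000
  £840000 × 28% = £235200

Excess of book-profits minimum tax over ordinary income tax: £235200 − £106390 = £128810.

£128810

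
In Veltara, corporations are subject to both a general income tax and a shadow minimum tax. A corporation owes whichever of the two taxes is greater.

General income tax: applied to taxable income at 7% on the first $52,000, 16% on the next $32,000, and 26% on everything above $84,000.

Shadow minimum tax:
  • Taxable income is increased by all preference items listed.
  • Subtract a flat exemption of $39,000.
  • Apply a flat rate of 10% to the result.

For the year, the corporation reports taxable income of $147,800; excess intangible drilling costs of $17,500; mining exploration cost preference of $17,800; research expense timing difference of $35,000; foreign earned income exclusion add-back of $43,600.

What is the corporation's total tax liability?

General income tax:
  $52,000 × 7% = $3,640
  $32,000 × 16% = $5,120
  $63,800 × 26% = $16,588
  → $25,348

Shadow minimum tax:
  Adjusted income: $147,800 + $17,500 + $17,800 + $35,000 + $43,600 = $261,700
  Less exemption $39,000 → base $222,700
  $222,700 × 10% = $22,270

$25,348 > $22,270, so the general income tax governs.

$25,348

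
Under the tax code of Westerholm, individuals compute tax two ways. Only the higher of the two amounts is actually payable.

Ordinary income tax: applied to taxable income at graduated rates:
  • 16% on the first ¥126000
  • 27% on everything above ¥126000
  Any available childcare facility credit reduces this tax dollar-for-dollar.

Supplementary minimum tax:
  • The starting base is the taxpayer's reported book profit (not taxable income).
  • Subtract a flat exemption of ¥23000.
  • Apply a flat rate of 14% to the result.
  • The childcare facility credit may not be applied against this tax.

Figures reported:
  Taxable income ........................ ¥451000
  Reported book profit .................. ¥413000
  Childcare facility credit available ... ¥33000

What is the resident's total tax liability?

Supplementary minimum tax:
  Base (reported book profit): ¥413000
  Less exemption ¥23000 → base ¥390000
  ¥390000 × 14% = ¥54600

Ordinary income tax:
  ¥126000 × 16% = ¥20160
  ¥325000 × 27% = ¥87750
  → ¥107910
  Less childcare facility credit ¥33000 → ¥74910

¥74910 > ¥54600, so the ordinary income tax governs.

¥74910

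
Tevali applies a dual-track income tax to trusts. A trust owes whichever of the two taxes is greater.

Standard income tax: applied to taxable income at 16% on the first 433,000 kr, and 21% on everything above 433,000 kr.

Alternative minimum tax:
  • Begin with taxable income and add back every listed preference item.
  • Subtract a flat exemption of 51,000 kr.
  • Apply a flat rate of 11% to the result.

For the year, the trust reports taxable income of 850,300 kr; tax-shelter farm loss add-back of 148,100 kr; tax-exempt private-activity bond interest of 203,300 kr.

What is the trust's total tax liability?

156,913 kr

Standard income tax:
  433,000 kr × 16% = 69,280 kr
  417,300 kr × 21% = 87,633 kr
  → 156,913 kr

Alternative minimum tax:
  Adjusted income: 850,300 kr + 148,100 kr + 203,300 kr = 1,201,700 kr
  Less exemption 51,000 kr → base 1,150,700 kr
  1,150,700 kr × 11% = 126,577 kr

156,913 kr > 126,577 kr, so the standard income tax governs.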